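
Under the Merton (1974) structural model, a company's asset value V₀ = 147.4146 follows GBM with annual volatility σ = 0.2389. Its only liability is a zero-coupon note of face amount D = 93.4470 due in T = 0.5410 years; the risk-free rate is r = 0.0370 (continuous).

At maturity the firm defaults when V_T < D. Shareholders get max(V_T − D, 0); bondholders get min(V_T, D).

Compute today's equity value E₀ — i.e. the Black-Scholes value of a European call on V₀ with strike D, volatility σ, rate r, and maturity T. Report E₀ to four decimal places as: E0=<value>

E0=55.8405

d₁ = [ln(V₀/D) + (r + σ²/2)T] / (σ√T)
   = [ln(147.4146/93.4470) + (0.0370 + 0.5·0.2389²)·0.5410] / (0.2389·√0.5410)
   = [0.455855 + 0.035455] / 0.175717 = 2.796023
d₂ = d₁ − σ√T = 2.796023 − 0.175717 = 2.620306
N(d₁) = 0.997413,  N(d₂) = 0.995607,  e^(−rT) = 0.980182
E₀ = V₀·N(d₁) − D·e^(−rT)·N(d₂)
   = 147.4146·0.997413 − 93.4470·0.980182·0.995607 = 55.840538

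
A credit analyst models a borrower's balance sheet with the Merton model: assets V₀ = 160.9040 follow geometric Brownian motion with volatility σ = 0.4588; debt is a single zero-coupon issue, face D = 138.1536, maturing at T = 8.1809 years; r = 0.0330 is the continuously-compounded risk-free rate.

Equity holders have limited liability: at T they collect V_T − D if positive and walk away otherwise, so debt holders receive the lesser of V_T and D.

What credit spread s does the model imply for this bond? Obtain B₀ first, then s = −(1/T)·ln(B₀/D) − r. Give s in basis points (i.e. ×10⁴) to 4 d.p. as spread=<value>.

spread=585.6175

d₁ = [ln(V₀/D) + (r + σ²/2)T] / (σ√T)
   = [ln(160.9040/138.1536) + (0.0330 + 0.5·0.4588²)·8.1809] / (0.4588·√8.1809)
   = [0.152442 + 1.130999] / 1.312272 = 0.978029
d₂ = d₁ − σ√T = 0.978029 − 1.312272 = -0.334243
N(d₁) = 0.835970,  N(d₂) = 0.369098,  e^(−rT) = 0.763403
E₀ = V₀·N(d₁) − D·e^(−rT)·N(d₂)
   = 160.9040·0.835970 − 138.1536·0.763403·0.369098 = 95.583326
B₀ = V₀ − E₀ = 160.9040 − 95.583326 = 65.320674
spread = −(1/T)·ln(B₀/D) − r = −(1/8.1809)·ln(65.320674/138.1536) − 0.0330 = 0.05856175
in basis points: 0.05856175 × 10⁴ = 585.6175 bp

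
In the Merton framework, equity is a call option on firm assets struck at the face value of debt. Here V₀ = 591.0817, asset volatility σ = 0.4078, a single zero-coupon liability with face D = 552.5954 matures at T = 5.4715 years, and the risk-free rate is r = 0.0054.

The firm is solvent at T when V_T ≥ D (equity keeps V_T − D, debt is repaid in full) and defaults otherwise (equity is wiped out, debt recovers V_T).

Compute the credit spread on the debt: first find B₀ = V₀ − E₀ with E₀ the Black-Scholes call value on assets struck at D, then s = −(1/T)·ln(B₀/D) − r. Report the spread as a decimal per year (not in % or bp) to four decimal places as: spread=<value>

d₁ = [ln(V₀/D) + (r + σ²/2)T] / (σ√T)
   = [ln(591.0817/552.5954) + (0.0054 + 0.5·0.4078²)·5.4715] / (0.4078·√5.4715)
   = [0.067328 + 0.484504] / 0.953895 = 0.578504
d₂ = d₁ − σ√T = 0.578504 − 0.953895 = -0.375391
N(d₁) = 0.718538,  N(d₂) = 0.353685,  e^(−rT) = 0.970886
E₀ = V₀·N(d₁) − D·e^(−rT)·N(d₂)
   = 591.0817·0.718538 − 552.5954·0.970886·0.353685 = 234.960159
B₀ = V₀ − E₀ = 591.0817 − 234.960159 = 356.121541
spread = −(1/T)·ln(B₀/D) − r = −(1/5.4715)·ln(356.121541/552.5954) − 0.0054 = 0.07489864

spread=0.0749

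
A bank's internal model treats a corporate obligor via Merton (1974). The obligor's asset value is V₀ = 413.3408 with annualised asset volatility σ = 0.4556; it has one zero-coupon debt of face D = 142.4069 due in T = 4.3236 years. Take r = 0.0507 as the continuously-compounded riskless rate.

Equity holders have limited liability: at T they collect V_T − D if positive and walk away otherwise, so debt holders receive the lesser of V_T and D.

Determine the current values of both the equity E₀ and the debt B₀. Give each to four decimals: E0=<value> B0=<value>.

E0=306.6510 B0=106.6898

d₁ = [ln(V₀/D) + (r + σ²/2)T] / (σ√T)
   = [ln(413.3408/142.4069) + (0.0507 + 0.5·0.4556²)·4.3236] / (0.4556·√4.3236)
   = [1.065584 + 0.667934] / 0.947341 = 1.829877
d₂ = d₁ − σ√T = 1.829877 − 0.947341 = 0.882536
N(d₁) = 0.966366,  N(d₂) = 0.811256,  e^(−rT) = 0.803156
E₀ = V₀·N(d₁) − D·e^(−rT)·N(d₂)
   = 413.3408·0.966366 − 142.4069·0.803156·0.811256 = 306.651030
B₀ = V₀ − E₀ = 413.3408 − 306.651030 = 106.689770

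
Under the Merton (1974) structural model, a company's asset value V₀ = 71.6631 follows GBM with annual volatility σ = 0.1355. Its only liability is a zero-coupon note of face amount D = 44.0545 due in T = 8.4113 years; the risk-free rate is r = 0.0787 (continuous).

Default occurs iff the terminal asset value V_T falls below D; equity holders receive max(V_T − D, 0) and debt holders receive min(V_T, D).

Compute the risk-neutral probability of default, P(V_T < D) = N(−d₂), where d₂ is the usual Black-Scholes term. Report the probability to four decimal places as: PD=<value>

d₁ = [ln(V₀/D) + (r + σ²/2)T] / (σ√T)
   = [ln(71.6631/44.0545) + (0.0787 + 0.5·0.1355²)·8.4113] / (0.1355·√8.4113)
   = [0.486548 + 0.739186] / 0.392980 = 3.119073
d₂ = d₁ − σ√T = 3.119073 − 0.392980 = 2.726093
risk-neutral PD = N(−d₂) = N(-2.726093) = 0.003204

PD=0.0032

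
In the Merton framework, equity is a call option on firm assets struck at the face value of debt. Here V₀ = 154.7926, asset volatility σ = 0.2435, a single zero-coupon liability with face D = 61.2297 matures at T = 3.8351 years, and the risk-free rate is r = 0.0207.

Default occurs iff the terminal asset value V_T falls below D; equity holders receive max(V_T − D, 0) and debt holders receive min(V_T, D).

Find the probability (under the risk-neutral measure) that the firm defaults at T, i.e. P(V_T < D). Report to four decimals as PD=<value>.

PD=0.0305

d₁ = [ln(V₀/D) + (r + σ²/2)T] / (σ√T)
   = [ln(154.7926/61.2297) + (0.0207 + 0.5·0.2435²)·3.8351] / (0.2435·√3.8351)
   = [0.927454 + 0.193082] / 0.476856 = 2.349842
d₂ = d₁ − σ√T = 2.349842 − 0.476856 = 1.872986
risk-neutral PD = N(−d₂) = N(-1.872986) = 0.030535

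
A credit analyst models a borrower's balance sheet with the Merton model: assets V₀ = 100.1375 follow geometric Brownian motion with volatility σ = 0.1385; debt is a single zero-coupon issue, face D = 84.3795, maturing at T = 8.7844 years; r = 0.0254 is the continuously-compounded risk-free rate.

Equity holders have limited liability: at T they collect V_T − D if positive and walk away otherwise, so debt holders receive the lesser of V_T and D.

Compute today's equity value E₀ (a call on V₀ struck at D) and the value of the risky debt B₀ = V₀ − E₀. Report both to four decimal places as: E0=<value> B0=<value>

d₁ = [ln(V₀/D) + (r + σ²/2)T] / (σ√T)
   = [ln(100.1375/84.3795) + (0.0254 + 0.5·0.1385²)·8.7844] / (0.1385·√8.7844)
   = [0.171220 + 0.307376] / 0.410493 = 1.165905
d₂ = d₁ − σ√T = 1.165905 − 0.410493 = 0.755412
N(d₁) = 0.878174,  N(d₂) = 0.774999,  e^(−rT) = 0.800016
E₀ = V₀·N(d₁) − D·e^(−rT)·N(d₂)
   = 100.1375·0.878174 − 84.3795·0.800016·0.774999 = 35.621843
B₀ = V₀ − E₀ = 100.1375 − 35.621843 = 64.515657

E0=35.6218 B0=64.5157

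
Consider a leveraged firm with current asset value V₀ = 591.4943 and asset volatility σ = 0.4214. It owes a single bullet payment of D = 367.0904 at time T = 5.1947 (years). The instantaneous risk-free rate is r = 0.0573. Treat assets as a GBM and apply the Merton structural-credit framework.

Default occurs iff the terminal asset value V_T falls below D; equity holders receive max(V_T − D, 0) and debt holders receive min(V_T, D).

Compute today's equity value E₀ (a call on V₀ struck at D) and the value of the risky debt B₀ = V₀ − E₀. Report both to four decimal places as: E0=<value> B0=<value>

E0=361.7260 B0=229.7683

d₁ = [ln(V₀/D) + (r + σ²/2)T] / (σ√T)
   = [ln(591.4943/367.0904) + (0.0573 + 0.5·0.4214²)·5.1947] / (0.4214·√5.1947)
   = [0.477044 + 0.758888] / 0.960450 = 1.286826
d₂ = d₁ − σ√T = 1.286826 − 0.960450 = 0.326376
N(d₁) = 0.900923,  N(d₂) = 0.627930,  e^(−rT) = 0.742557
E₀ = V₀·N(d₁) − D·e^(−rT)·N(d₂)
   = 591.4943·0.900923 − 367.0904·0.742557·0.627930 = 361.725999
B₀ = V₀ − E₀ = 591.4943 − 361.725999 = 229.768301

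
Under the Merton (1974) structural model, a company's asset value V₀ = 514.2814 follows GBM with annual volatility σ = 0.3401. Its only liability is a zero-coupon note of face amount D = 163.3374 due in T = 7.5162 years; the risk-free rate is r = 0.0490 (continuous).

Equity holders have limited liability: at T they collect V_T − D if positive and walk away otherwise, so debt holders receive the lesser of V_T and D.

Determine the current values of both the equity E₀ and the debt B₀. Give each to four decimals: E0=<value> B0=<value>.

E0=405.8092 B0=108.4722

d₁ = [ln(V₀/D) + (r + σ²/2)T] / (σ√T)
   = [ln(514.2814/163.3374) + (0.0490 + 0.5·0.3401²)·7.5162] / (0.3401·√7.5162)
   = [1.146953 + 0.802986] / 0.932408 = 2.091294
d₂ = d₁ − σ√T = 2.091294 − 0.932408 = 1.158886
N(d₁) = 0.981749,  N(d₂) = 0.876749,  e^(−rT) = 0.691914
E₀ = V₀·N(d₁) − D·e^(−rT)·N(d₂)
   = 514.2814·0.981749 − 163.3374·0.691914·0.876749 = 405.809201
B₀ = V₀ − E₀ = 514.2814 − 405.809201 = 108.472199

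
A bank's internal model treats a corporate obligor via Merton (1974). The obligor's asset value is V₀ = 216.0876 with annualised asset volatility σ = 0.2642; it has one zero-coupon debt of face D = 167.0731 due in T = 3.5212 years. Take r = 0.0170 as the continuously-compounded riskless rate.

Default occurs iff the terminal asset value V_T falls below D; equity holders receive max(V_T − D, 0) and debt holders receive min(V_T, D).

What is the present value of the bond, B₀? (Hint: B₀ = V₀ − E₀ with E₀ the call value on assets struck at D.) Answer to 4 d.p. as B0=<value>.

d₁ = [ln(V₀/D) + (r + σ²/2)T] / (σ√T)
   = [ln(216.0876/167.0731) + (0.0170 + 0.5·0.2642²)·3.5212] / (0.2642·√3.5212)
   = [0.257252 + 0.182753] / 0.495768 = 0.887524
d₂ = d₁ − σ√T = 0.887524 − 0.495768 = 0.391756
N(d₁) = 0.812602,  N(d₂) = 0.652381,  e^(−rT) = 0.941896
E₀ = V₀·N(d₁) − D·e^(−rT)·N(d₂)
   = 216.0876·0.812602 − 167.0731·0.941896·0.652381 = 72.930888
B₀ = V₀ − E₀ = 216.0876 − 72.930888 = 143.156712

B0=143.1567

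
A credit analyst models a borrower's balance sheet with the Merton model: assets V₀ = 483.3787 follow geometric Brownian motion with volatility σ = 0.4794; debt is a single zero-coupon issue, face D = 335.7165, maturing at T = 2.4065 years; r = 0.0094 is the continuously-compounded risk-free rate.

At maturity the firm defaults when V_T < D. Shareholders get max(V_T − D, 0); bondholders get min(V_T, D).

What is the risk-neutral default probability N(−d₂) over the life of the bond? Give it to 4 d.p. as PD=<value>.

d₁ = [ln(V₀/D) + (r + σ²/2)T] / (σ√T)
   = [ln(483.3787/335.7165) + (0.0094 + 0.5·0.4794²)·2.4065] / (0.4794·√2.4065)
   = [0.364533 + 0.299157] / 0.743688 = 0.892431
d₂ = d₁ − σ√T = 0.892431 − 0.743688 = 0.148743
risk-neutral PD = N(−d₂) = N(-0.148743) = 0.440878

PD=0.4409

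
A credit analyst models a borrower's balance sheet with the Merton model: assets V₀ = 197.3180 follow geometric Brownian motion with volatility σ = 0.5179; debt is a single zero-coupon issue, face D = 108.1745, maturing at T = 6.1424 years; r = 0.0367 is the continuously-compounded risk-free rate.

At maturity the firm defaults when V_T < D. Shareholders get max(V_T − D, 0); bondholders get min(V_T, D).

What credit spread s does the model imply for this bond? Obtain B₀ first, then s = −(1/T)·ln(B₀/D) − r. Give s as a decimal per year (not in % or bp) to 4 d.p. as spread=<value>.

d₁ = [ln(V₀/D) + (r + σ²/2)T] / (σ√T)
   = [ln(197.3180/108.1745) + (0.0367 + 0.5·0.5179²)·6.1424] / (0.5179·√6.1424)
   = [0.601071 + 1.049185] / 1.283556 = 1.285690
d₂ = d₁ − σ√T = 1.285690 − 1.283556 = 0.002134
N(d₁) = 0.900724,  N(d₂) = 0.500851,  e^(−rT) = 0.798176
E₀ = V₀·N(d₁) − D·e^(−rT)·N(d₂)
   = 197.3180·0.900724 − 108.1745·0.798176·0.500851 = 134.484489
B₀ = V₀ − E₀ = 197.3180 − 134.484489 = 62.833511
spread = −(1/T)·ln(B₀/D) − r = −(1/6.1424)·ln(62.833511/108.1745) − 0.0367 = 0.05174379

spread=0.0517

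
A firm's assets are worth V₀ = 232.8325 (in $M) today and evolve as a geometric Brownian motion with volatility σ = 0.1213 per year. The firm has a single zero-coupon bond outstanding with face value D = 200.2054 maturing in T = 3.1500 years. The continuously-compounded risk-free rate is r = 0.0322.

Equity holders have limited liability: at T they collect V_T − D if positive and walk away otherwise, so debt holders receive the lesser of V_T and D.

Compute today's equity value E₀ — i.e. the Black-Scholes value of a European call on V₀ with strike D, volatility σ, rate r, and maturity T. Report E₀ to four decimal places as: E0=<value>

d₁ = [ln(V₀/D) + (r + σ²/2)T] / (σ√T)
   = [ln(232.8325/200.2054) + (0.0322 + 0.5·0.1213²)·3.1500] / (0.1213·√3.1500)
   = [0.150975 + 0.124604] / 0.215286 = 1.280062
d₂ = d₁ − σ√T = 1.280062 − 0.215286 = 1.064775
N(d₁) = 0.899738,  N(d₂) = 0.856511,  e^(−rT) = 0.903544
E₀ = V₀·N(d₁) − D·e^(−rT)·N(d₂)
   = 232.8325·0.899738 − 200.2054·0.903544·0.856511 = 54.550163

E0=54.5502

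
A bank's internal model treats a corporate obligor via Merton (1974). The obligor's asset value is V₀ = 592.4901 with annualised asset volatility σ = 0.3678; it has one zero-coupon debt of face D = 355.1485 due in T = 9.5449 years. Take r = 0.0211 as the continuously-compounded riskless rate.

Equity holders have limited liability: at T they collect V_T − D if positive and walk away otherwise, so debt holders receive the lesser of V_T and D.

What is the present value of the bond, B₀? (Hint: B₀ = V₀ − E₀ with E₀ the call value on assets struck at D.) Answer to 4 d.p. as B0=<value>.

B0=220.7316

d₁ = [ln(V₀/D) + (r + σ²/2)T] / (σ√T)
   = [ln(592.4901/355.1485) + (0.0211 + 0.5·0.3678²)·9.5449] / (0.3678·√9.5449)
   = [0.511798 + 0.846999] / 1.136312 = 1.195797
d₂ = d₁ − σ√T = 1.195797 − 1.136312 = 0.059485
N(d₁) = 0.884112,  N(d₂) = 0.523717,  e^(−rT) = 0.817587
E₀ = V₀·N(d₁) − D·e^(−rT)·N(d₂)
   = 592.4901·0.884112 − 355.1485·0.817587·0.523717 = 371.758523
B₀ = V₀ − E₀ = 592.4901 − 371.758523 = 220.731577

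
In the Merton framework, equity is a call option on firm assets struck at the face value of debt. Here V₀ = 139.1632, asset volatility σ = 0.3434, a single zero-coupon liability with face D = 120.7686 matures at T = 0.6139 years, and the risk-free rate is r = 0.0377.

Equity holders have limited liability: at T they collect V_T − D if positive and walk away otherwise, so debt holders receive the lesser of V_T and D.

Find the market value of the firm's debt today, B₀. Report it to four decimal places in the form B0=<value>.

B0=112.3390

d₁ = [ln(V₀/D) + (r + σ²/2)T] / (σ√T)
   = [ln(139.1632/120.7686) + (0.0377 + 0.5·0.3434²)·0.6139] / (0.3434·√0.6139)
   = [0.141771 + 0.059341] / 0.269060 = 0.747460
d₂ = d₁ − σ√T = 0.747460 − 0.269060 = 0.478400
N(d₁) = 0.772607,  N(d₂) = 0.683817,  e^(−rT) = 0.977122
E₀ = V₀·N(d₁) − D·e^(−rT)·N(d₂)
   = 139.1632·0.772607 − 120.7686·0.977122·0.683817 = 26.824186
B₀ = V₀ − E₀ = 139.1632 − 26.824186 = 112.339014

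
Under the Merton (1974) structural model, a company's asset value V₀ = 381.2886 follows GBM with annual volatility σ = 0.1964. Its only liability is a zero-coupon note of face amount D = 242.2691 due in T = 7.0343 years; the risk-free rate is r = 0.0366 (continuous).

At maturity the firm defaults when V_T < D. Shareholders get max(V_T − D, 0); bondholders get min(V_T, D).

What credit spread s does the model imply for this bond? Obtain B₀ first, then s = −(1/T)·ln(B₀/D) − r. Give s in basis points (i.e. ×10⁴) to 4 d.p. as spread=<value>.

spread=41.4546

d₁ = [ln(V₀/D) + (r + σ²/2)T] / (σ√T)
   = [ln(381.2886/242.2691) + (0.0366 + 0.5·0.1964²)·7.0343] / (0.1964·√7.0343)
   = [0.453507 + 0.393122] / 0.520897 = 1.625330
d₂ = d₁ − σ√T = 1.625330 − 0.520897 = 1.104433
N(d₁) = 0.947954,  N(d₂) = 0.865297,  e^(−rT) = 0.773016
E₀ = V₀·N(d₁) − D·e^(−rT)·N(d₂)
   = 381.2886·0.947954 − 242.2691·0.773016·0.865297 = 199.392925
B₀ = V₀ − E₀ = 381.2886 − 199.392925 = 181.895675
spread = −(1/T)·ln(B₀/D) − r = −(1/7.0343)·ln(181.895675/242.2691) − 0.0366 = 0.00414546
in basis points: 0.00414546 × 10⁴ = 41.4546 bp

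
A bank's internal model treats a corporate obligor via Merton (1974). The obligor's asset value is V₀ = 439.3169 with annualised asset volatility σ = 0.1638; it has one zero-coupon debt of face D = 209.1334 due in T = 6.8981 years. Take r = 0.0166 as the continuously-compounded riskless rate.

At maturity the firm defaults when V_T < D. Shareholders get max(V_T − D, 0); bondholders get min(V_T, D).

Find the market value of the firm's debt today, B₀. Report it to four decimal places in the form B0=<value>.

B0=185.4557

d₁ = [ln(V₀/D) + (r + σ²/2)T] / (σ√T)
   = [ln(439.3169/209.1334) + (0.0166 + 0.5·0.1638²)·6.8981] / (0.1638·√6.8981)
   = [0.742249 + 0.207048] / 0.430208 = 2.206599
d₂ = d₁ − σ√T = 2.206599 − 0.430208 = 1.776390
N(d₁) = 0.986329,  N(d₂) = 0.962166,  e^(−rT) = 0.891804
E₀ = V₀·N(d₁) − D·e^(−rT)·N(d₂)
   = 439.3169·0.986329 − 209.1334·0.891804·0.962166 = 253.861214
B₀ = V₀ − E₀ = 439.3169 − 253.861214 = 185.455686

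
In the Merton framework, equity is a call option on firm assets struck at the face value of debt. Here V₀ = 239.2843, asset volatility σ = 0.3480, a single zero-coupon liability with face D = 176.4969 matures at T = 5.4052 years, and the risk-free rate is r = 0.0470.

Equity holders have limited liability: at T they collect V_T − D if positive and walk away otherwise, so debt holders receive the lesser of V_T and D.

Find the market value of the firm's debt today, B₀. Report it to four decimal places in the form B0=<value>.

B0=116.5808

d₁ = [ln(V₀/D) + (r + σ²/2)T] / (σ√T)
   = [ln(239.2843/176.4969) + (0.0470 + 0.5·0.3480²)·5.4052] / (0.3480·√5.4052)
   = [0.304349 + 0.581340] / 0.809068 = 1.094703
d₂ = d₁ − σ√T = 1.094703 − 0.809068 = 0.285635
N(d₁) = 0.863177,  N(d₂) = 0.612421,  e^(−rT) = 0.775657
E₀ = V₀·N(d₁) − D·e^(−rT)·N(d₂)
   = 239.2843·0.863177 − 176.4969·0.775657·0.612421 = 122.703480
B₀ = V₀ − E₀ = 239.2843 − 122.703480 = 116.580820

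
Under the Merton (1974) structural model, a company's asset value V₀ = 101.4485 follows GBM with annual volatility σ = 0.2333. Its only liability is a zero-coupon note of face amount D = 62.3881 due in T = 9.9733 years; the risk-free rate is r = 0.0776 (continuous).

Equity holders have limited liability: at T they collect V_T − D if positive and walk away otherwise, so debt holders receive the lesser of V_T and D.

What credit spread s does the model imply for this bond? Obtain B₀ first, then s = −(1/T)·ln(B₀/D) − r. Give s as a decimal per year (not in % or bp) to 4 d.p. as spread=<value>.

spread=0.0024

d₁ = [ln(V₀/D) + (r + σ²/2)T] / (σ√T)
   = [ln(101.4485/62.3881) + (0.0776 + 0.5·0.2333²)·9.9733] / (0.2333·√9.9733)
   = [0.486177 + 1.045346] / 0.736774 = 2.078688
d₂ = d₁ − σ√T = 2.078688 − 0.736774 = 1.341914
N(d₁) = 0.981177,  N(d₂) = 0.910188,  e^(−rT) = 0.461198
E₀ = V₀·N(d₁) − D·e^(−rT)·N(d₂)
   = 101.4485·0.981177 − 62.3881·0.461198·0.910188 = 73.349855
B₀ = V₀ − E₀ = 101.4485 − 73.349855 = 28.098645
spread = −(1/T)·ln(B₀/D) − r = −(1/9.9733)·ln(28.098645/62.3881) − 0.0776 = 0.00237886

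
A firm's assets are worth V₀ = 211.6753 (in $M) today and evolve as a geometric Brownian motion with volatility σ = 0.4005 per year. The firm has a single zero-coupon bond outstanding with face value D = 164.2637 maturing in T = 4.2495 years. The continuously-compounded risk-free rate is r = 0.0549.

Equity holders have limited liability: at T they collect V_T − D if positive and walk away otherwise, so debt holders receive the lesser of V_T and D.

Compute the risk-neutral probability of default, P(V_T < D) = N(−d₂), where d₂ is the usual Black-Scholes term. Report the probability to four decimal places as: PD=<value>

d₁ = [ln(V₀/D) + (r + σ²/2)T] / (σ√T)
   = [ln(211.6753/164.2637) + (0.0549 + 0.5·0.4005²)·4.2495] / (0.4005·√4.2495)
   = [0.253580 + 0.574108] / 0.825603 = 1.002526
d₂ = d₁ − σ√T = 1.002526 − 0.825603 = 0.176922
risk-neutral PD = N(−d₂) = N(-0.176922) = 0.429785

PD=0.4298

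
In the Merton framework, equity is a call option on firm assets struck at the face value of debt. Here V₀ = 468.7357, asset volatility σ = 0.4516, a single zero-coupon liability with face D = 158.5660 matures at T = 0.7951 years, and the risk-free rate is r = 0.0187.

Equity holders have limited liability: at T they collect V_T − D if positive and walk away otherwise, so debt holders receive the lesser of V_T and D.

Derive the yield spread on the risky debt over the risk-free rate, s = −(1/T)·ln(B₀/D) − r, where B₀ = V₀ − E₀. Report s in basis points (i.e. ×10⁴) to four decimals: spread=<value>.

spread=8.3268

d₁ = [ln(V₀/D) + (r + σ²/2)T] / (σ√T)
   = [ln(468.7357/158.5660) + (0.0187 + 0.5·0.4516²)·0.7951] / (0.4516·√0.7951)
   = [1.083868 + 0.095946] / 0.402684 = 2.929872
d₂ = d₁ − σ√T = 2.929872 − 0.402684 = 2.527188
N(d₁) = 0.998304,  N(d₂) = 0.994251,  e^(−rT) = 0.985242
E₀ = V₀·N(d₁) − D·e^(−rT)·N(d₂)
   = 468.7357·0.998304 − 158.5660·0.985242·0.994251 = 312.613275
B₀ = V₀ − E₀ = 468.7357 − 312.613275 = 156.122425
spread = −(1/T)·ln(B₀/D) − r = −(1/0.7951)·ln(156.122425/158.5660) − 0.0187 = 0.00083268
in basis points: 0.00083268 × 10⁴ = 8.3268 bp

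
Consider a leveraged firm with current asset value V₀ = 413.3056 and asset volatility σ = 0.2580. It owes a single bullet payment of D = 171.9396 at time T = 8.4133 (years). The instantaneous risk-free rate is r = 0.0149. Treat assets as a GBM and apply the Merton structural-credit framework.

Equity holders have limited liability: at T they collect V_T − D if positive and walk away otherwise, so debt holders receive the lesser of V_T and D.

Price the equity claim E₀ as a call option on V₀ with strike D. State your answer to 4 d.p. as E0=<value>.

E0=269.0897

d₁ = [ln(V₀/D) + (r + σ²/2)T] / (σ√T)
   = [ln(413.3056/171.9396) + (0.0149 + 0.5·0.2580²)·8.4133] / (0.2580·√8.4133)
   = [0.877044 + 0.405370] / 0.748347 = 1.713662
d₂ = d₁ − σ√T = 1.713662 − 0.748347 = 0.965315
N(d₁) = 0.956705,  N(d₂) = 0.832807,  e^(−rT) = 0.882181
E₀ = V₀·N(d₁) − D·e^(−rT)·N(d₂)
   = 413.3056·0.956705 − 171.9396·0.882181·0.832807 = 269.089750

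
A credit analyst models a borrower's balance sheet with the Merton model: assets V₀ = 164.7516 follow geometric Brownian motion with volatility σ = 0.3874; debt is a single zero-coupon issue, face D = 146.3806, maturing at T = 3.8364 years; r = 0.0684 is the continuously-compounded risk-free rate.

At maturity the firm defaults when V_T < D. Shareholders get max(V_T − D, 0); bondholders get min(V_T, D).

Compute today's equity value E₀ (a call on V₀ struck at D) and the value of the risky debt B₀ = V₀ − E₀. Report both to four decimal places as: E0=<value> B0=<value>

E0=71.8138 B0=92.9378

d₁ = [ln(V₀/D) + (r + σ²/2)T] / (σ√T)
   = [ln(164.7516/146.3806) + (0.0684 + 0.5·0.3874²)·3.8364] / (0.3874·√3.8364)
   = [0.118229 + 0.550291] / 0.758790 = 0.881034
d₂ = d₁ − σ√T = 0.881034 − 0.758790 = 0.122244
N(d₁) = 0.810850,  N(d₂) = 0.548647,  e^(−rT) = 0.769196
E₀ = V₀·N(d₁) − D·e^(−rT)·N(d₂)
   = 164.7516·0.810850 − 146.3806·0.769196·0.548647 = 71.813772
B₀ = V₀ − E₀ = 164.7516 − 71.813772 = 92.937828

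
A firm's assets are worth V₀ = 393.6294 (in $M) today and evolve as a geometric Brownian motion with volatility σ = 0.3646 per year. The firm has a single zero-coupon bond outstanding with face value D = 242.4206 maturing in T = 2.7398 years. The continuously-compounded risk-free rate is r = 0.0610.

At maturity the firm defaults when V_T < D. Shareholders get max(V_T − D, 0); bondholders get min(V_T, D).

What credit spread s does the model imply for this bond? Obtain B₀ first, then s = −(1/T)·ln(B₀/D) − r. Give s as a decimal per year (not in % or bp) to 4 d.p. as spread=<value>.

spread=0.0218

d₁ = [ln(V₀/D) + (r + σ²/2)T] / (σ√T)
   = [ln(393.6294/242.4206) + (0.0610 + 0.5·0.3646²)·2.7398] / (0.3646·√2.7398)
   = [0.484736 + 0.349233] / 0.603498 = 1.381890
d₂ = d₁ − σ√T = 1.381890 − 0.603498 = 0.778392
N(d₁) = 0.916497,  N(d₂) = 0.781831,  e^(−rT) = 0.846091
E₀ = V₀·N(d₁) − D·e^(−rT)·N(d₂)
   = 393.6294·0.916497 − 242.4206·0.846091·0.781831 = 200.398925
B₀ = V₀ − E₀ = 393.6294 − 200.398925 = 193.230475
spread = −(1/T)·ln(B₀/D) − r = −(1/2.7398)·ln(193.230475/242.4206) − 0.0610 = 0.02177633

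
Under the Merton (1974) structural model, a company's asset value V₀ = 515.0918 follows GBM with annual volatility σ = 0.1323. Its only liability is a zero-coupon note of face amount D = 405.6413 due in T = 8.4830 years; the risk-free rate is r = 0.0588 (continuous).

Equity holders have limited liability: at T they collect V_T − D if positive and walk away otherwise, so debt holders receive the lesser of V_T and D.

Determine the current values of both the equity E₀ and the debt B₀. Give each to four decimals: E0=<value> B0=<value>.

d₁ = [ln(V₀/D) + (r + σ²/2)T] / (σ√T)
   = [ln(515.0918/405.6413) + (0.0588 + 0.5·0.1323²)·8.4830] / (0.1323·√8.4830)
   = [0.238876 + 0.573041] / 0.385332 = 2.107059
d₂ = d₁ − σ√T = 2.107059 − 0.385332 = 1.721728
N(d₁) = 0.982444,  N(d₂) = 0.957441,  e^(−rT) = 0.607259
E₀ = V₀·N(d₁) − D·e^(−rT)·N(d₂)
   = 515.0918·0.982444 − 405.6413·0.607259·0.957441 = 270.203160
B₀ = V₀ − E₀ = 515.0918 − 270.203160 = 244.888640

E0=270.2032 B0=244.8886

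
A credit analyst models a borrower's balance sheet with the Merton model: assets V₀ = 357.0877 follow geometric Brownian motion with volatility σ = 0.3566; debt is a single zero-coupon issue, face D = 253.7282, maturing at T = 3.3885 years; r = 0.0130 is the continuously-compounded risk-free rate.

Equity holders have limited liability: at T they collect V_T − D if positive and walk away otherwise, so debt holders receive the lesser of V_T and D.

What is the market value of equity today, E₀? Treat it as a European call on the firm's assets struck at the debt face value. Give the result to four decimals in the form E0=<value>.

E0=146.6113

d₁ = [ln(V₀/D) + (r + σ²/2)T] / (σ√T)
   = [ln(357.0877/253.7282) + (0.0130 + 0.5·0.3566²)·3.3885] / (0.3566·√3.3885)
   = [0.341718 + 0.259497] / 0.656425 = 0.915893
d₂ = d₁ − σ√T = 0.915893 − 0.656425 = 0.259468
N(d₁) = 0.820139,  N(d₂) = 0.602363,  e^(−rT) = 0.956906
E₀ = V₀·N(d₁) − D·e^(−rT)·N(d₂)
   = 357.0877·0.820139 − 253.7282·0.956906·0.602363 = 146.611295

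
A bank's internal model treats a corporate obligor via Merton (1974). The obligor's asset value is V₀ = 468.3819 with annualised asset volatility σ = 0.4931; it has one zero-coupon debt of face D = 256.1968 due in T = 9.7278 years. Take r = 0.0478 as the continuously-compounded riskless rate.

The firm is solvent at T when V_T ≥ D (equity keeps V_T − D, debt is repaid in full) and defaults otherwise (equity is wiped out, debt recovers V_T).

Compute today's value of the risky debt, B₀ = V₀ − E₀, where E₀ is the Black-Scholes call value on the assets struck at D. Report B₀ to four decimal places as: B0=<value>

B0=109.2554

d₁ = [ln(V₀/D) + (r + σ²/2)T] / (σ√T)
   = [ln(468.3819/256.1968) + (0.0478 + 0.5·0.4931²)·9.7278] / (0.4931·√9.7278)
   = [0.603338 + 1.647635] / 1.537950 = 1.463618
d₂ = d₁ − σ√T = 1.463618 − 1.537950 = -0.074332
N(d₁) = 0.928351,  N(d₂) = 0.470373,  e^(−rT) = 0.628142
E₀ = V₀·N(d₁) − D·e^(−rT)·N(d₂)
   = 468.3819·0.928351 − 256.1968·0.628142·0.470373 = 359.126543
B₀ = V₀ − E₀ = 468.3819 − 359.126543 = 109.255357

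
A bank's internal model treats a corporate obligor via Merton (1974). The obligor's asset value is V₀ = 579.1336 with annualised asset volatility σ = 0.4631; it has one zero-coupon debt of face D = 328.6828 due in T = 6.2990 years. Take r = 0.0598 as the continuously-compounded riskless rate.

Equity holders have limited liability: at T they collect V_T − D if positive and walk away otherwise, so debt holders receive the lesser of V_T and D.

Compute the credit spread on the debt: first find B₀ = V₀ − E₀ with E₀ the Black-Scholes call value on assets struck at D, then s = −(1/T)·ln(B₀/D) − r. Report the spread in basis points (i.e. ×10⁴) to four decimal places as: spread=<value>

d₁ = [ln(V₀/D) + (r + σ²/2)T] / (σ√T)
   = [ln(579.1336/328.6828) + (0.0598 + 0.5·0.4631²)·6.2990] / (0.4631·√6.2990)
   = [0.566440 + 1.052127] / 1.162280 = 1.392580
d₂ = d₁ − σ√T = 1.392580 − 1.162280 = 0.230300
N(d₁) = 0.918127,  N(d₂) = 0.591071,  e^(−rT) = 0.686135
E₀ = V₀·N(d₁) − D·e^(−rT)·N(d₂)
   = 579.1336·0.918127 − 328.6828·0.686135·0.591071 = 398.419106
B₀ = V₀ − E₀ = 579.1336 − 398.419106 = 180.714494
spread = −(1/T)·ln(B₀/D) − r = −(1/6.2990)·ln(180.714494/328.6828) − 0.0598 = 0.03516345
in basis points: 0.03516345 × 10⁴ = 351.6345 bp

spread=351.6345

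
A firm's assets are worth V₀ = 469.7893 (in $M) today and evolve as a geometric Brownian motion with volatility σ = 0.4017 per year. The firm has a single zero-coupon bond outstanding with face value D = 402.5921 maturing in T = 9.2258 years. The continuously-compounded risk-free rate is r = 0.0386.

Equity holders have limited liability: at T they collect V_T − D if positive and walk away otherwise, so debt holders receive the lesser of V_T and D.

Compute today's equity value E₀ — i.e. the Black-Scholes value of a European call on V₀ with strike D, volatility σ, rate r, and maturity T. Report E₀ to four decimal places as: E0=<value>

d₁ = [ln(V₀/D) + (r + σ²/2)T] / (σ√T)
   = [ln(469.7893/402.5921) + (0.0386 + 0.5·0.4017²)·9.2258] / (0.4017·√9.2258)
   = [0.154360 + 1.100467] / 1.220124 = 1.028443
d₂ = d₁ − σ√T = 1.028443 − 1.220124 = -0.191681
N(d₁) = 0.848129,  N(d₂) = 0.423996,  e^(−rT) = 0.700391
E₀ = V₀·N(d₁) − D·e^(−rT)·N(d₂)
   = 469.7893·0.848129 − 402.5921·0.700391·0.423996 = 278.886971

E0=278.8870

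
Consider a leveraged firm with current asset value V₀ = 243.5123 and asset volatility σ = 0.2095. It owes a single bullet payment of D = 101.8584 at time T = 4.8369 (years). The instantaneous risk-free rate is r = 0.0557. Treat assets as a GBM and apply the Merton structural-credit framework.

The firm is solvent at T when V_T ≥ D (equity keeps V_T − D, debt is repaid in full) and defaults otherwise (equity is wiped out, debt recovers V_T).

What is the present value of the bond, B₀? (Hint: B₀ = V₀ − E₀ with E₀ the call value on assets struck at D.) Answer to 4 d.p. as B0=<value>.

B0=77.6683

d₁ = [ln(V₀/D) + (r + σ²/2)T] / (σ√T)
   = [ln(243.5123/101.8584) + (0.0557 + 0.5·0.2095²)·4.8369] / (0.2095·√4.8369)
   = [0.871584 + 0.375562] / 0.460752 = 2.706759
d₂ = d₁ − σ√T = 2.706759 − 0.460752 = 2.246006
N(d₁) = 0.996603,  N(d₂) = 0.987648,  e^(−rT) = 0.763826
E₀ = V₀·N(d₁) − D·e^(−rT)·N(d₂)
   = 243.5123·0.996603 − 101.8584·0.763826·0.987648 = 165.843951
B₀ = V₀ − E₀ = 243.5123 − 165.843951 = 77.668349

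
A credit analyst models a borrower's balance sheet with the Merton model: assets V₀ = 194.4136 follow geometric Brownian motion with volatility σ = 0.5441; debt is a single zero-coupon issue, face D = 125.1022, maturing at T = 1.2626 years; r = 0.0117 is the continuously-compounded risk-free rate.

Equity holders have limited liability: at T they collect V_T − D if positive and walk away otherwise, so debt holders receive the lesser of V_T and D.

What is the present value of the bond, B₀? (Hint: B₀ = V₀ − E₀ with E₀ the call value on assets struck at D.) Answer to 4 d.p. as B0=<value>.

B0=111.0830

d₁ = [ln(V₀/D) + (r + σ²/2)T] / (σ√T)
   = [ln(194.4136/125.1022) + (0.0117 + 0.5·0.5441²)·1.2626] / (0.5441·√1.2626)
   = [0.440857 + 0.201666] / 0.611381 = 1.050937
d₂ = d₁ − σ√T = 1.050937 − 0.611381 = 0.439556
N(d₁) = 0.853356,  N(d₂) = 0.669871,  e^(−rT) = 0.985336
E₀ = V₀·N(d₁) − D·e^(−rT)·N(d₂)
   = 194.4136·0.853356 − 125.1022·0.985336·0.669871 = 83.330611
B₀ = V₀ − E₀ = 194.4136 − 83.330611 = 111.082989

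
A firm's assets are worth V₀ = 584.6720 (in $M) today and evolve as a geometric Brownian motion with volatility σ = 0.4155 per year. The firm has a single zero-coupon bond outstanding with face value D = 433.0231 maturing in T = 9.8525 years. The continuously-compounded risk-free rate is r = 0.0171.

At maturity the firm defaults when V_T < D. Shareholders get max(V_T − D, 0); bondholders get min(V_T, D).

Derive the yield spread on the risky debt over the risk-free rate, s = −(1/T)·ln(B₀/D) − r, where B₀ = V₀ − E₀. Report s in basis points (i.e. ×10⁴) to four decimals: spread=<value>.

spread=462.5577

d₁ = [ln(V₀/D) + (r + σ²/2)T] / (σ√T)
   = [ln(584.6720/433.0231) + (0.0171 + 0.5·0.4155²)·9.8525] / (0.4155·√9.8525)
   = [0.300260 + 1.018947] / 1.304200 = 1.011506
d₂ = d₁ − σ√T = 1.011506 − 1.304200 = -0.292694
N(d₁) = 0.844113,  N(d₂) = 0.384878,  e^(−rT) = 0.844950
E₀ = V₀·N(d₁) − D·e^(−rT)·N(d₂)
   = 584.6720·0.844113 − 433.0231·0.844950·0.384878 = 352.708880
B₀ = V₀ − E₀ = 584.6720 − 352.708880 = 231.963120
spread = −(1/T)·ln(B₀/D) − r = −(1/9.8525)·ln(231.963120/433.0231) − 0.0171 = 0.04625577
in basis points: 0.04625577 × 10⁴ = 462.5577 bp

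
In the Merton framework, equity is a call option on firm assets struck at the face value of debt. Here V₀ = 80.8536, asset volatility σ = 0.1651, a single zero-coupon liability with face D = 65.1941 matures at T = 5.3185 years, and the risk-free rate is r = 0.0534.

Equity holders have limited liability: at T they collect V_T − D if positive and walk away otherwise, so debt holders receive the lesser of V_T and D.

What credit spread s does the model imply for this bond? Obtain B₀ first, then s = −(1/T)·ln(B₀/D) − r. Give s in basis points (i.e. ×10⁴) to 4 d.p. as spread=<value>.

spread=40.7700

d₁ = [ln(V₀/D) + (r + σ²/2)T] / (σ√T)
   = [ln(80.8536/65.1941) + (0.0534 + 0.5·0.1651²)·5.3185] / (0.1651·√5.3185)
   = [0.215271 + 0.356494] / 0.380752 = 1.501675
d₂ = d₁ − σ√T = 1.501675 − 0.380752 = 1.120923
N(d₁) = 0.933409,  N(d₂) = 0.868840,  e^(−rT) = 0.752761
E₀ = V₀·N(d₁) − D·e^(−rT)·N(d₂)
   = 80.8536·0.933409 − 65.1941·0.752761·0.868840 = 32.830720
B₀ = V₀ − E₀ = 80.8536 − 32.830720 = 48.022880
spread = −(1/T)·ln(B₀/D) − r = −(1/5.3185)·ln(48.022880/65.1941) − 0.0534 = 0.00407700
in basis points: 0.00407700 × 10⁴ = 40.7700 bp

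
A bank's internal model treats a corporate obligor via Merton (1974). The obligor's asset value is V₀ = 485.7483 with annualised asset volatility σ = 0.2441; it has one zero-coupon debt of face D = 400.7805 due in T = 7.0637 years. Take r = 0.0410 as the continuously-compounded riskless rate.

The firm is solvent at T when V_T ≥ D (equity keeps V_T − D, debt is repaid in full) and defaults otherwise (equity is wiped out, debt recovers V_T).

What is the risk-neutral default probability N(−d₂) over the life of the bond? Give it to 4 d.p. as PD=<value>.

d₁ = [ln(V₀/D) + (r + σ²/2)T] / (σ√T)
   = [ln(485.7483/400.7805) + (0.0410 + 0.5·0.2441²)·7.0637] / (0.2441·√7.0637)
   = [0.192277 + 0.500056] / 0.648760 = 1.067164
d₂ = d₁ − σ√T = 1.067164 − 0.648760 = 0.418404
risk-neutral PD = N(−d₂) = N(-0.418404) = 0.337826

PD=0.3378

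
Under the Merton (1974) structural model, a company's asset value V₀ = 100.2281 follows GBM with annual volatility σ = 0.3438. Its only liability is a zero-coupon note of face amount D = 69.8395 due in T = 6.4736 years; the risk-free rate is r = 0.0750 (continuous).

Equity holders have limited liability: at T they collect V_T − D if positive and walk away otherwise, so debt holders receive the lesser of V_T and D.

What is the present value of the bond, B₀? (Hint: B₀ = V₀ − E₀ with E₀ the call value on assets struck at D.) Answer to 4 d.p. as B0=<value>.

d₁ = [ln(V₀/D) + (r + σ²/2)T] / (σ√T)
   = [ln(100.2281/69.8395) + (0.0750 + 0.5·0.3438²)·6.4736] / (0.3438·√6.4736)
   = [0.361249 + 0.868105] / 0.874740 = 1.405394
d₂ = d₁ − σ√T = 1.405394 − 0.874740 = 0.530654
N(d₁) = 0.920048,  N(d₂) = 0.702171,  e^(−rT) = 0.615377
E₀ = V₀·N(d₁) − D·e^(−rT)·N(d₂)
   = 100.2281·0.920048 − 69.8395·0.615377·0.702171 = 62.037017
B₀ = V₀ − E₀ = 100.2281 − 62.037017 = 38.191083

B0=38.1911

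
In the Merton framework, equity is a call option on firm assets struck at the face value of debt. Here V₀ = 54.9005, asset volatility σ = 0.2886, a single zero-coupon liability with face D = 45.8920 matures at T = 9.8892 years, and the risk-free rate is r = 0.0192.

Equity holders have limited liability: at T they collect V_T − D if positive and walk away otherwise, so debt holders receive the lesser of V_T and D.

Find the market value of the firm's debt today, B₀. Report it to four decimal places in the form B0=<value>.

d₁ = [ln(V₀/D) + (r + σ²/2)T] / (σ√T)
   = [ln(54.9005/45.8920) + (0.0192 + 0.5·0.2886²)·9.8892] / (0.2886·√9.8892)
   = [0.179232 + 0.601708] / 0.907563 = 0.860480
d₂ = d₁ − σ√T = 0.860480 − 0.907563 = -0.047083
N(d₁) = 0.805238,  N(d₂) = 0.481223,  e^(−rT) = 0.827064
E₀ = V₀·N(d₁) − D·e^(−rT)·N(d₂)
   = 54.9005·0.805238 − 45.8920·0.827064·0.481223 = 25.942810
B₀ = V₀ − E₀ = 54.9005 − 25.942810 = 28.957690

B0=28.9577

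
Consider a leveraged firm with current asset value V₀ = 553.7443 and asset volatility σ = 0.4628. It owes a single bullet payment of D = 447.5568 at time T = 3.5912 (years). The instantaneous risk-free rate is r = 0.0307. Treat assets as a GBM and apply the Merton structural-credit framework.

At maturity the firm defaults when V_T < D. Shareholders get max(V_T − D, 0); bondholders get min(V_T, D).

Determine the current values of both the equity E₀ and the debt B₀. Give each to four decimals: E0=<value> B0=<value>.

E0=248.3211 B0=305.4232

d₁ = [ln(V₀/D) + (r + σ²/2)T] / (σ√T)
   = [ln(553.7443/447.5568) + (0.0307 + 0.5·0.4628²)·3.5912] / (0.4628·√3.5912)
   = [0.212900 + 0.494838] / 0.877027 = 0.806974
d₂ = d₁ − σ√T = 0.806974 − 0.877027 = -0.070054
N(d₁) = 0.790159,  N(d₂) = 0.472075,  e^(−rT) = 0.895610
E₀ = V₀·N(d₁) − D·e^(−rT)·N(d₂)
   = 553.7443·0.790159 − 447.5568·0.895610·0.472075 = 248.321063
B₀ = V₀ − E₀ = 553.7443 − 248.321063 = 305.423237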